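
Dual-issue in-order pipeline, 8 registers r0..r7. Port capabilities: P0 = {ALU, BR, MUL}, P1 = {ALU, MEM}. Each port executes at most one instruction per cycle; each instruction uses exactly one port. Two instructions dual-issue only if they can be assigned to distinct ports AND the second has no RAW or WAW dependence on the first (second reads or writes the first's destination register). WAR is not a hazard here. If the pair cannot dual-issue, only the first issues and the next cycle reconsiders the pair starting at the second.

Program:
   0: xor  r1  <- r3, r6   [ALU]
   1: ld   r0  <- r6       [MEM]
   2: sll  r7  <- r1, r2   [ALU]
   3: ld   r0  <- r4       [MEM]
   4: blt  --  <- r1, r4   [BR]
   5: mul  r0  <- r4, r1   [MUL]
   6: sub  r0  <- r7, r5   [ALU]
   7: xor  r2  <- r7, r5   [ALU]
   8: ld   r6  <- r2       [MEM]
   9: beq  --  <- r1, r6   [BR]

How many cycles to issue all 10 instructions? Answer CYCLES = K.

#0 head=0: xor.ALU/ld.MEM i0,i1 2-wide
#1 head=2: sll.ALU/ld.MEM i2,i3 2-wide
#2 head=4: blt.BR i4 no-port BR/MUL
#3 head=5: mul.MUL i5 WAW r0
#4 head=6: sub.ALU/xor.ALU i6,i7 2-wide
#5 head=8: ld.MEM i8 RAW r6
#6 head=9: beq.BR i9 tail

CYCLES = 7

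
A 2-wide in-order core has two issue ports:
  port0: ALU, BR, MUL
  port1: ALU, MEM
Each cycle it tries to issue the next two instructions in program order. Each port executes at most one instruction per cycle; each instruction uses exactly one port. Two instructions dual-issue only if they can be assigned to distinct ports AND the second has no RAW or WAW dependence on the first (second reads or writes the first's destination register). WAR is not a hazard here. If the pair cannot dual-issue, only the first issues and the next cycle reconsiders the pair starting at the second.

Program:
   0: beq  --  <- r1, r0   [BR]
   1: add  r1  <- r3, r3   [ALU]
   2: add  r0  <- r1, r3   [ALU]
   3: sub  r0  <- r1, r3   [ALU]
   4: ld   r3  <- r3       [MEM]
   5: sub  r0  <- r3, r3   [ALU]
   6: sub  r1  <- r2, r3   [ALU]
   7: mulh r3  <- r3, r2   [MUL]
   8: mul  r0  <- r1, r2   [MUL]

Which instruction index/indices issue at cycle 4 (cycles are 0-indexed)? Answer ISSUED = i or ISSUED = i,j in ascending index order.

0. beq.BR;add.ALU @i0+i1  | 2-wide
1. add.ALU @i2  | WAW r0
2. sub.ALU;ld.MEM @i3+i4  | 2-wide
3. sub.ALU;sub.ALU @i5+i6  | 2-wide
4. mulh.MUL @i7  | no-port MUL/MUL
5. mul.MUL @i8  | tail

ISSUED = 7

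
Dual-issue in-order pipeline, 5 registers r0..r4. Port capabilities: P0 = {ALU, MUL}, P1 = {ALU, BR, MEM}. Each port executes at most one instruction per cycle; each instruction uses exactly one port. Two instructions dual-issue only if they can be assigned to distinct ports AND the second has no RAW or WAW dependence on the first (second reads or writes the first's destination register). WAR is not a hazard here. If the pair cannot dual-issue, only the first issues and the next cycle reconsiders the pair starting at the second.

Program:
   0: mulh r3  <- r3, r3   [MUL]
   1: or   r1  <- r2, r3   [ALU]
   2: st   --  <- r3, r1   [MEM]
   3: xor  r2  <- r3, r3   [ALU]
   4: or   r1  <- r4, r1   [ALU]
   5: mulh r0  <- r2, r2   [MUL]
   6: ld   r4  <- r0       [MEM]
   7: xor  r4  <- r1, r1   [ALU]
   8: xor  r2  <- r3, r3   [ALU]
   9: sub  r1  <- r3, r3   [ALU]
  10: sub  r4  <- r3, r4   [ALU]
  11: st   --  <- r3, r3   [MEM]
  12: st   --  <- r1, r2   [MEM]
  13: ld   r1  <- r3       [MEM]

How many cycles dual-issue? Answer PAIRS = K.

t=0 i0:mulh.MUL ; RAW r3
t=1 i1:or.ALU ; RAW r1
t=2 i2&i3:st.MEM/xor.ALU ; 2-wide
t=3 i4&i5:or.ALU/mulh.MUL ; 2-wide
t=4 i6:ld.MEM ; WAW r4
t=5 i7&i8:xor.ALU/xor.ALU ; 2-wide
t=6 i9&i10:sub.ALU/sub.ALU ; 2-wide
t=7 i11:st.MEM ; no-port MEM/MEM
t=8 i12:st.MEM ; no-port MEM/MEM
t=9 i13:ld.MEM ; tail

PAIRS = 4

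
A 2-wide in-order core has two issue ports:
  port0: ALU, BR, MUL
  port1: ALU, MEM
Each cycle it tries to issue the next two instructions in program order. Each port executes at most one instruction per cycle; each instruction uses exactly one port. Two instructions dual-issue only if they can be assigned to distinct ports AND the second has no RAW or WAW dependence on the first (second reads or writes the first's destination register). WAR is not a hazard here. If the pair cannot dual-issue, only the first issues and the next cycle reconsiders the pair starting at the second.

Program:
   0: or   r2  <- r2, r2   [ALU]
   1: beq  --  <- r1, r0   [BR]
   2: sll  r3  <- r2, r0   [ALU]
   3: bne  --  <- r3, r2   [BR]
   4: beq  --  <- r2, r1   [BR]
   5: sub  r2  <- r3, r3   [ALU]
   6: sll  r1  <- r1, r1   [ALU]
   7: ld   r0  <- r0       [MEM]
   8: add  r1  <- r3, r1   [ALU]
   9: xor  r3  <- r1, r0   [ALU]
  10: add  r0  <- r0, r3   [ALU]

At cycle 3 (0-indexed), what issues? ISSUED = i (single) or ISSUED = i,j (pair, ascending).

0. or beq @i0/i1  | dual
1. sll @i2  | RAW r3
2. bne @i3  | no-port BR/BR
3. beq sub @i4/i5  | dual
4. sll ld @i6/i7  | dual
5. add @i8  | RAW r1
6. xor @i9  | RAW r3
7. add @i10  | tail

ISSUED = 4,5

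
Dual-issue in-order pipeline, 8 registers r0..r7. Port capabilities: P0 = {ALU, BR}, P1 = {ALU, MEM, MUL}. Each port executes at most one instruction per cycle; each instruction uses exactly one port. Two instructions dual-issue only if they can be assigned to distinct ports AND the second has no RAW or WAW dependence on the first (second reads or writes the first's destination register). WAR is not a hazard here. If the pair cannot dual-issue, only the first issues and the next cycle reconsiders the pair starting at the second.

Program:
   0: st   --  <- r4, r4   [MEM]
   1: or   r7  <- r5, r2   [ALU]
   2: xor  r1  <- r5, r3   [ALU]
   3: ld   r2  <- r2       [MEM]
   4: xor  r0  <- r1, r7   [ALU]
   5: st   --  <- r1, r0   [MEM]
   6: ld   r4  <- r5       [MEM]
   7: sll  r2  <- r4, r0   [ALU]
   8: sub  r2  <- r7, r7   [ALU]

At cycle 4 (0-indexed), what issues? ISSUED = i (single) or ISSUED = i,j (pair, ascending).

[0] i0,i1  st.MEM;or.ALU  -- 2-wide
[1] i2,i3  xor.ALU;ld.MEM  -- 2-wide
[2] i4  xor.ALU  -- RAW r0
[3] i5  st.MEM  -- no-port MEM/MEM
[4] i6  ld.MEM  -- RAW r4
[5] i7  sll.ALU  -- WAW r2
[6] i8  sub.ALU  -- tail

ISSUED = 6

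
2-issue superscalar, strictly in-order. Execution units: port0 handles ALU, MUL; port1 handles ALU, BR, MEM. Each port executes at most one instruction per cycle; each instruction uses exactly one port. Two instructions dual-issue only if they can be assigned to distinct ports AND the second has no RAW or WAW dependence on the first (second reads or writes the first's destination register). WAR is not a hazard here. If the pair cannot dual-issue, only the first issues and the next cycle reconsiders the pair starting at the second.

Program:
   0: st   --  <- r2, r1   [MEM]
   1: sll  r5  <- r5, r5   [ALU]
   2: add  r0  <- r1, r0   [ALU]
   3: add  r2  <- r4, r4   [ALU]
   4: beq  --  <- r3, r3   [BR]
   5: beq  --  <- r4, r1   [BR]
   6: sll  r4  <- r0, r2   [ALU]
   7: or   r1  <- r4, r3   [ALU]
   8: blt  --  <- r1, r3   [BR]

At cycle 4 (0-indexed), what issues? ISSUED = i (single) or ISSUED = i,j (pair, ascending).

ISSUED = 7

t=0 i0/i1:st.MEM+sll.ALU ; pair
t=1 i2/i3:add.ALU+add.ALU ; pair
t=2 i4:beq.BR ; no-port BR/BR
t=3 i5/i6:beq.BR+sll.ALU ; pair
t=4 i7:or.ALU ; RAW r1
t=5 i8:blt.BR ; tail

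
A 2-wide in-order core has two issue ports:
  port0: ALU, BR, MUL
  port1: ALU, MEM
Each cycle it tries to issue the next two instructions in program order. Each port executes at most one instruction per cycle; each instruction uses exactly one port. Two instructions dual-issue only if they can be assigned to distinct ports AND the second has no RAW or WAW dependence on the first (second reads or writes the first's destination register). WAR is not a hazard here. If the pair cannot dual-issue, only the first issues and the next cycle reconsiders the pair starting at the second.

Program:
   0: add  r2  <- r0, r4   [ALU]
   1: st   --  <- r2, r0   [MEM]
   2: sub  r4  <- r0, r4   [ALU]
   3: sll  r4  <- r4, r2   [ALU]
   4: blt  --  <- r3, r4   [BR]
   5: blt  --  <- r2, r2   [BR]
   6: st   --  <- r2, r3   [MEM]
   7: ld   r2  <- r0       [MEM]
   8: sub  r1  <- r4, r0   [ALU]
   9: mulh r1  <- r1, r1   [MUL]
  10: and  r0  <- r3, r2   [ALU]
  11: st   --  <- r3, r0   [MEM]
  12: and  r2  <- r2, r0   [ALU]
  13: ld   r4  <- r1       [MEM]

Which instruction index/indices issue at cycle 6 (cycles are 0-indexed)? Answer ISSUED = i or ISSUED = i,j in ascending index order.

ISSUED = 9,10

#0 head=0: add.ALU i0 RAW r2
#1 head=1: st.MEM;sub.ALU i1+i2 2-wide
#2 head=3: sll.ALU i3 RAW r4
#3 head=4: blt.BR i4 no-port BR/BR
#4 head=5: blt.BR;st.MEM i5+i6 2-wide
#5 head=7: ld.MEM;sub.ALU i7+i8 2-wide
#6 head=9: mulh.MUL;and.ALU i9+i10 2-wide
#7 head=11: st.MEM;and.ALU i11+i12 2-wide
#8 head=13: ld.MEM i13 tail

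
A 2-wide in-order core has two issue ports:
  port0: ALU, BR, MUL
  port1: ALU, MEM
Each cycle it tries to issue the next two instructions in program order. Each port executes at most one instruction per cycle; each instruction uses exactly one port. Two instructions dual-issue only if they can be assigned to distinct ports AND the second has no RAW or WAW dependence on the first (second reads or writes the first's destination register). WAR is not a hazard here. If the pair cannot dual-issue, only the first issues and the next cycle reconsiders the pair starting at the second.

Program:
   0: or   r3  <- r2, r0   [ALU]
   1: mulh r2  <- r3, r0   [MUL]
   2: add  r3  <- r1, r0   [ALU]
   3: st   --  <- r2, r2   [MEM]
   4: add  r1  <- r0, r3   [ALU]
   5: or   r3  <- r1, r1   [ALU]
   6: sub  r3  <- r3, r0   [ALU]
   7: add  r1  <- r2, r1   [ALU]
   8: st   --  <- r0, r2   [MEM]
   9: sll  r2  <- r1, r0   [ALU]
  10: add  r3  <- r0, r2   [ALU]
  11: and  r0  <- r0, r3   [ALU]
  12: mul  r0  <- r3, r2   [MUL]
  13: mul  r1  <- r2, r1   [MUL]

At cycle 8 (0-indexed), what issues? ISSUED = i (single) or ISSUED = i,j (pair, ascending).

ISSUED = 12

c0: i0 or.ALU  RAW r3
c1: i1/i2 mulh.MUL;add.ALU  pair
c2: i3/i4 st.MEM;add.ALU  pair
c3: i5 or.ALU  RAW+WAW r3
c4: i6/i7 sub.ALU;add.ALU  pair
c5: i8/i9 st.MEM;sll.ALU  pair
c6: i10 add.ALU  RAW r3
c7: i11 and.ALU  WAW r0
c8: i12 mul.MUL  no-port MUL/MUL
c9: i13 mul.MUL  tail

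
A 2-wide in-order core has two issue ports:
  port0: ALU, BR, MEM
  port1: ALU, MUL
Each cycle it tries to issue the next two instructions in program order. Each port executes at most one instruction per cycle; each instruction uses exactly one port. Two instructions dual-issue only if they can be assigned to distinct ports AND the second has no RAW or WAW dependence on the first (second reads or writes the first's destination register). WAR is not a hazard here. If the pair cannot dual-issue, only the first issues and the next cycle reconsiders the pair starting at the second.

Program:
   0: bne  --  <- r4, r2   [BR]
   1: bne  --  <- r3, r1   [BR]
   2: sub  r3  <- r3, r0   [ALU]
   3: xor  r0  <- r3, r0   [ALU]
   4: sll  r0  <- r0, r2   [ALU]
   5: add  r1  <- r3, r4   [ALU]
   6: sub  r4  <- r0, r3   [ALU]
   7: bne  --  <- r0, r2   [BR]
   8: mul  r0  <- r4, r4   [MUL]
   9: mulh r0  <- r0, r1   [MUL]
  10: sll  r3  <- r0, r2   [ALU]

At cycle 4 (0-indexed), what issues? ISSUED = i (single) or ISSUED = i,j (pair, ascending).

#0 head=0: bne i0 no-port BR/BR
#1 head=1: bne sub i1/i2 pair
#2 head=3: xor i3 RAW+WAW r0
#3 head=4: sll add i4/i5 pair
#4 head=6: sub bne i6/i7 pair
#5 head=8: mul i8 no-port MUL/MUL
#6 head=9: mulh i9 RAW r0
#7 head=10: sll i10 tail

ISSUED = 6,7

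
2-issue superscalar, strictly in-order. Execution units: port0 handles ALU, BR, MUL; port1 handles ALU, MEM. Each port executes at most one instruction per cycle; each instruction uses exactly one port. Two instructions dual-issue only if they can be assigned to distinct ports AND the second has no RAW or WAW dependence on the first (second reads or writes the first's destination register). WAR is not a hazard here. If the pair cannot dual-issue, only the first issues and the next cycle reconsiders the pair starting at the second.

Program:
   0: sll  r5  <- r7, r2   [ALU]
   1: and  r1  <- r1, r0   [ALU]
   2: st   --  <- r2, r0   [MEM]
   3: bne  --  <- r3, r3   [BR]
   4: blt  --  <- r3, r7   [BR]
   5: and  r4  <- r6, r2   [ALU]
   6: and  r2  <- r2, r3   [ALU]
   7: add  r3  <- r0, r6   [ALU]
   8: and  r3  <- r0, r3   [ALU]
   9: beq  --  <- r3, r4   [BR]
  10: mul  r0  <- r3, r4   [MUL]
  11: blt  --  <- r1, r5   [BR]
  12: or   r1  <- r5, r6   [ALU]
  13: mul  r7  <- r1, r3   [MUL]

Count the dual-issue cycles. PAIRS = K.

PAIRS = 5

c0: i0/i1 sll.ALU/and.ALU  dual
c1: i2/i3 st.MEM/bne.BR  dual
c2: i4/i5 blt.BR/and.ALU  dual
c3: i6/i7 and.ALU/add.ALU  dual
c4: i8 and.ALU  RAW r3
c5: i9 beq.BR  no-port BR/MUL
c6: i10 mul.MUL  no-port MUL/BR
c7: i11/i12 blt.BR/or.ALU  dual
c8: i13 mul.MUL  tail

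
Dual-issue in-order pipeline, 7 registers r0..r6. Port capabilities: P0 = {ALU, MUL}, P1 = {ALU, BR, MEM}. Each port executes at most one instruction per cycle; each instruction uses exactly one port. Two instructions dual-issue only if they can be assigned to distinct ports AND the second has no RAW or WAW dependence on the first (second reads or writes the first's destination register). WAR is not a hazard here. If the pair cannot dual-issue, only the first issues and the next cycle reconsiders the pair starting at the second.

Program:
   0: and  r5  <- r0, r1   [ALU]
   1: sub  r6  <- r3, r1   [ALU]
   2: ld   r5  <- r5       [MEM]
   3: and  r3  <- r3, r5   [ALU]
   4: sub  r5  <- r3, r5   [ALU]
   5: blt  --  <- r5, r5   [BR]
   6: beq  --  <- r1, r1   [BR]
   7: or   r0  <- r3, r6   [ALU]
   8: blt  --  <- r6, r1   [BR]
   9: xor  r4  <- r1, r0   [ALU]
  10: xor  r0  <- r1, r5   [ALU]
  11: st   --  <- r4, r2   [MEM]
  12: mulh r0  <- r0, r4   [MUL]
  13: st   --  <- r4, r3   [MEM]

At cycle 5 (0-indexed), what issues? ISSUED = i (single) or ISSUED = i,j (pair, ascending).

ISSUED = 6,7

t=0 i0+i1:and.ALU/sub.ALU ; pair
t=1 i2:ld.MEM ; RAW r5
t=2 i3:and.ALU ; RAW r3
t=3 i4:sub.ALU ; RAW r5
t=4 i5:blt.BR ; no-port BR/BR
t=5 i6+i7:beq.BR/or.ALU ; pair
t=6 i8+i9:blt.BR/xor.ALU ; pair
t=7 i10+i11:xor.ALU/st.MEM ; pair
t=8 i12+i13:mulh.MUL/st.MEM ; pair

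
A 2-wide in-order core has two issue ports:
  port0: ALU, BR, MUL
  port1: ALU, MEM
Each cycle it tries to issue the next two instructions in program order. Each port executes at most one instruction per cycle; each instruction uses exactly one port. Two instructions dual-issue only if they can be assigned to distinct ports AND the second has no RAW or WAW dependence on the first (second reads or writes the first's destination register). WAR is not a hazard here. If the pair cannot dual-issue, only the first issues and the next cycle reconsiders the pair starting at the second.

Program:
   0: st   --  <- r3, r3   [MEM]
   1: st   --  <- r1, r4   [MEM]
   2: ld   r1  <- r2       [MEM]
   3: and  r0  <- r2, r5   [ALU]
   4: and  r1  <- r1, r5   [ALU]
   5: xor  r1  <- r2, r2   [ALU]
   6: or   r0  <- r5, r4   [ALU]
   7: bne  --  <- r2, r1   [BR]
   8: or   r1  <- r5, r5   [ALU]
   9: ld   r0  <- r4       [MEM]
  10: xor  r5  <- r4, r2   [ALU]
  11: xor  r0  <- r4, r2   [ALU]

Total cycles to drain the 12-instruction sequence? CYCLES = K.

CYCLES = 8

  cy0 -> i0 (st.MEM) no-port MEM/MEM
  cy1 -> i1 (st.MEM) no-port MEM/MEM
  cy2 -> i2,i3 (ld.MEM and.ALU) pair
  cy3 -> i4 (and.ALU) WAW r1
  cy4 -> i5,i6 (xor.ALU or.ALU) pair
  cy5 -> i7,i8 (bne.BR or.ALU) pair
  cy6 -> i9,i10 (ld.MEM xor.ALU) pair
  cy7 -> i11 (xor.ALU) tail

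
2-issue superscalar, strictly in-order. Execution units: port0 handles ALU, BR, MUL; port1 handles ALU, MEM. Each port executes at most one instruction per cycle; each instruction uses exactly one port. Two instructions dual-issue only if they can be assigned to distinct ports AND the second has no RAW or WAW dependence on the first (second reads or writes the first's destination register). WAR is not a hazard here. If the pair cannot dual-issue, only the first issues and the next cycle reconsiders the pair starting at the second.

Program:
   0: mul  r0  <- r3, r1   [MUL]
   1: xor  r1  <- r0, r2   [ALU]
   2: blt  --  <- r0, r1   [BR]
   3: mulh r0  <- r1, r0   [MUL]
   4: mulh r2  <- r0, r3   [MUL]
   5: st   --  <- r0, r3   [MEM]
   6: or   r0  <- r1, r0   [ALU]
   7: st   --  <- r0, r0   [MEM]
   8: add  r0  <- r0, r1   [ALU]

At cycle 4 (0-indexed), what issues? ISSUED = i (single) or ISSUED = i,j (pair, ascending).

ISSUED = 4,5

c0: i0 mul.MUL  RAW r0
c1: i1 xor.ALU  RAW r1
c2: i2 blt.BR  no-port BR/MUL
c3: i3 mulh.MUL  no-port MUL/MUL
c4: i4/i5 mulh.MUL;st.MEM  pair
c5: i6 or.ALU  RAW r0
c6: i7/i8 st.MEM;add.ALU  pair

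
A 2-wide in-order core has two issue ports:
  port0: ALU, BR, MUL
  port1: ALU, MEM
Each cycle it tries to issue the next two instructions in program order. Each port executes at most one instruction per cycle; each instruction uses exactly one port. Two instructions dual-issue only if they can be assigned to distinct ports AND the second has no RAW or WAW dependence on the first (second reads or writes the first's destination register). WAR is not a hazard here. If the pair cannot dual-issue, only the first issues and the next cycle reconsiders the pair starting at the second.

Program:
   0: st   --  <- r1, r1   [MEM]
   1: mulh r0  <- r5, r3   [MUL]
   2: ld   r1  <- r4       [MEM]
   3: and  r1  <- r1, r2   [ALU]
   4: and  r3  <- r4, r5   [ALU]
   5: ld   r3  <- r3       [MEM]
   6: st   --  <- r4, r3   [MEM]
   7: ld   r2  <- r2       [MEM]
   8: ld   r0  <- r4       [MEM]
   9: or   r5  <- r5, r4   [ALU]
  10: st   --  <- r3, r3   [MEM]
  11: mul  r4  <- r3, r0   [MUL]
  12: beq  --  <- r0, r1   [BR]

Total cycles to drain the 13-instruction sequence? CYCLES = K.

CYCLES = 9

0. st.MEM;mulh.MUL @i0/i1  | dual
1. ld.MEM @i2  | RAW+WAW r1
2. and.ALU;and.ALU @i3/i4  | dual
3. ld.MEM @i5  | no-port MEM/MEM
4. st.MEM @i6  | no-port MEM/MEM
5. ld.MEM @i7  | no-port MEM/MEM
6. ld.MEM;or.ALU @i8/i9  | dual
7. st.MEM;mul.MUL @i10/i11  | dual
8. beq.BR @i12  | tail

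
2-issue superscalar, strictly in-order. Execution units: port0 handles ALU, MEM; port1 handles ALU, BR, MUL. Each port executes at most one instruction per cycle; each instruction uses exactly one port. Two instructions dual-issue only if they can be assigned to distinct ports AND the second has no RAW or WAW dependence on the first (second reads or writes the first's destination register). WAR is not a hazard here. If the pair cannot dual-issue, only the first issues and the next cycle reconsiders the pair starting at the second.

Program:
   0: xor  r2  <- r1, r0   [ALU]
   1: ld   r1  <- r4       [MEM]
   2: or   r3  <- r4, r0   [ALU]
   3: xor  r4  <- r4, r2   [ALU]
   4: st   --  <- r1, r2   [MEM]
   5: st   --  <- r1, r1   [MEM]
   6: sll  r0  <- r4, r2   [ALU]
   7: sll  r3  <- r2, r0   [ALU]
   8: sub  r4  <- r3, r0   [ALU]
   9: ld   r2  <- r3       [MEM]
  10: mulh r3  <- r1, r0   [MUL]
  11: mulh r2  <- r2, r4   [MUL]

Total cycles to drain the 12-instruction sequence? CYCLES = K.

CYCLES = 8

t=0 i0/i1:xor/ld ; pair
t=1 i2/i3:or/xor ; pair
t=2 i4:st ; no-port MEM/MEM
t=3 i5/i6:st/sll ; pair
t=4 i7:sll ; RAW r3
t=5 i8/i9:sub/ld ; pair
t=6 i10:mulh ; no-port MUL/MUL
t=7 i11:mulh ; tail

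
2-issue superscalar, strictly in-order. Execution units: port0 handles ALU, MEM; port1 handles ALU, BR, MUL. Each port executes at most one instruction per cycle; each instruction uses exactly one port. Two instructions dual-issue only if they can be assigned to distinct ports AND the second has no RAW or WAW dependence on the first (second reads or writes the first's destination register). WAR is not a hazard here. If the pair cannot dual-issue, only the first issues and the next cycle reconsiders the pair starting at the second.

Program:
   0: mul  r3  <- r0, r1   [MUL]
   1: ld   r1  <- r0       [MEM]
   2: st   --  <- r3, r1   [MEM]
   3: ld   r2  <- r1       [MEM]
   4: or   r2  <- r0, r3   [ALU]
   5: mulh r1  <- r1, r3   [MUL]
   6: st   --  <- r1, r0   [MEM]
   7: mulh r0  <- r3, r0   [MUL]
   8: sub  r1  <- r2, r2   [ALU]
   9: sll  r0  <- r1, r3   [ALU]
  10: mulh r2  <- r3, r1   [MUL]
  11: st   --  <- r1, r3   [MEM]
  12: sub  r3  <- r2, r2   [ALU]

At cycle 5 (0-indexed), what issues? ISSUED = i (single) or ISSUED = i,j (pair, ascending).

c0: i0+i1 mul.MUL+ld.MEM  dual
c1: i2 st.MEM  no-port MEM/MEM
c2: i3 ld.MEM  WAW r2
c3: i4+i5 or.ALU+mulh.MUL  dual
c4: i6+i7 st.MEM+mulh.MUL  dual
c5: i8 sub.ALU  RAW r1
c6: i9+i10 sll.ALU+mulh.MUL  dual
c7: i11+i12 st.MEM+sub.ALU  dual

ISSUED = 8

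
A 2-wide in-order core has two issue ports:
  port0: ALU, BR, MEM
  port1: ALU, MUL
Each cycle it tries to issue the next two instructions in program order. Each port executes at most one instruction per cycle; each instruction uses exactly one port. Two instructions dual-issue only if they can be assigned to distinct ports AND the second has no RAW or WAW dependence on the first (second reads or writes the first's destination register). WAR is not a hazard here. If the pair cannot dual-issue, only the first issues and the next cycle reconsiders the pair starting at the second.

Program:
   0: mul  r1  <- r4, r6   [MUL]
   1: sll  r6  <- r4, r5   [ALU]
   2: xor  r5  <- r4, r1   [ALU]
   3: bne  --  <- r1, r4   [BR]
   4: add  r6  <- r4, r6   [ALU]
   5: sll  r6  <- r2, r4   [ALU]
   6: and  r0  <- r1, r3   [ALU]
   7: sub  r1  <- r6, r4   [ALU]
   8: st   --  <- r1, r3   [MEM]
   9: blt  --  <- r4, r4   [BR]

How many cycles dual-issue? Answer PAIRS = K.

t=0 i0/i1:mul.MUL/sll.ALU ; 2-wide
t=1 i2/i3:xor.ALU/bne.BR ; 2-wide
t=2 i4:add.ALU ; WAW r6
t=3 i5/i6:sll.ALU/and.ALU ; 2-wide
t=4 i7:sub.ALU ; RAW r1
t=5 i8:st.MEM ; no-port MEM/BR
t=6 i9:blt.BR ; tail

PAIRS = 3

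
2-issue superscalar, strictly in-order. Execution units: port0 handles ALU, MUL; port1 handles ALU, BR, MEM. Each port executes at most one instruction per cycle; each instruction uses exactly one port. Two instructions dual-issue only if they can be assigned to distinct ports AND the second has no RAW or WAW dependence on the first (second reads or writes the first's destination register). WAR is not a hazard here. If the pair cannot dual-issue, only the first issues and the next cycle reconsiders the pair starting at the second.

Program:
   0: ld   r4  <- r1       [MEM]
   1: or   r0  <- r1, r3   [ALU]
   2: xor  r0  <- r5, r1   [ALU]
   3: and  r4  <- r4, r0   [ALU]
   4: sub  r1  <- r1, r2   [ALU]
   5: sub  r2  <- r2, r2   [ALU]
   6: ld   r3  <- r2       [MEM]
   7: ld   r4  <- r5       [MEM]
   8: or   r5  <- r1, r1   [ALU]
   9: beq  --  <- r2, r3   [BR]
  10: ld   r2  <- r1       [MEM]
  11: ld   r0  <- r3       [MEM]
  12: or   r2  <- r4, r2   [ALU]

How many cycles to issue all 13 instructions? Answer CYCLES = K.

[0] i0&i1  ld.MEM+or.ALU  -- pair
[1] i2  xor.ALU  -- RAW r0
[2] i3&i4  and.ALU+sub.ALU  -- pair
[3] i5  sub.ALU  -- RAW r2
[4] i6  ld.MEM  -- no-port MEM/MEM
[5] i7&i8  ld.MEM+or.ALU  -- pair
[6] i9  beq.BR  -- no-port BR/MEM
[7] i10  ld.MEM  -- no-port MEM/MEM
[8] i11&i12  ld.MEM+or.ALU  -- pair

CYCLES = 9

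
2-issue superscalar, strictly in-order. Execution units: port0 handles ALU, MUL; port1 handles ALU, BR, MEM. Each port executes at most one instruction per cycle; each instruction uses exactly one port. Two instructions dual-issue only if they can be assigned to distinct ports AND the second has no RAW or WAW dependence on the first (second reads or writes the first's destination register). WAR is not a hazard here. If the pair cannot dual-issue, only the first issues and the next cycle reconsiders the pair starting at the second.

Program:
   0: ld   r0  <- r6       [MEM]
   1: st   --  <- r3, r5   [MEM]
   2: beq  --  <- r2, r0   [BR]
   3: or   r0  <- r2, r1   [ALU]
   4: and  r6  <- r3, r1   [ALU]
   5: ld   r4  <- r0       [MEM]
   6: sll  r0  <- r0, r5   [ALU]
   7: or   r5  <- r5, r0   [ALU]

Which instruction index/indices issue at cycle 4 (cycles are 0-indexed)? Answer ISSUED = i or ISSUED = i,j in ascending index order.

ISSUED = 6

#0 head=0: ld i0 no-port MEM/MEM
#1 head=1: st i1 no-port MEM/BR
#2 head=2: beq;or i2&i3 2-wide
#3 head=4: and;ld i4&i5 2-wide
#4 head=6: sll i6 RAW r0
#5 head=7: or i7 tail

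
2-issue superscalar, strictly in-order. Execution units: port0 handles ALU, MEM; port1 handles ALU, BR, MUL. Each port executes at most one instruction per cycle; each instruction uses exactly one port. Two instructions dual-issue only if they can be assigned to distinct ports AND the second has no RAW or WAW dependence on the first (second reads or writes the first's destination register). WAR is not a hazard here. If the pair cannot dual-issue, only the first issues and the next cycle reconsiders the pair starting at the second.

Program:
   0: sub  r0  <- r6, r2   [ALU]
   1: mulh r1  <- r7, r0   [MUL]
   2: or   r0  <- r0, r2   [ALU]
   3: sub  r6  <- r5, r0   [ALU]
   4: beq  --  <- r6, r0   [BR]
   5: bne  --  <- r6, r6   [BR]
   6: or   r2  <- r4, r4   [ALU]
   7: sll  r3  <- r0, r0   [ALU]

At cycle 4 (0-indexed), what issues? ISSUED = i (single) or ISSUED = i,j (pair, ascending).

ISSUED = 5,6

c0: i0 sub  RAW r0
c1: i1&i2 mulh/or  dual
c2: i3 sub  RAW r6
c3: i4 beq  no-port BR/BR
c4: i5&i6 bne/or  dual
c5: i7 sll  tail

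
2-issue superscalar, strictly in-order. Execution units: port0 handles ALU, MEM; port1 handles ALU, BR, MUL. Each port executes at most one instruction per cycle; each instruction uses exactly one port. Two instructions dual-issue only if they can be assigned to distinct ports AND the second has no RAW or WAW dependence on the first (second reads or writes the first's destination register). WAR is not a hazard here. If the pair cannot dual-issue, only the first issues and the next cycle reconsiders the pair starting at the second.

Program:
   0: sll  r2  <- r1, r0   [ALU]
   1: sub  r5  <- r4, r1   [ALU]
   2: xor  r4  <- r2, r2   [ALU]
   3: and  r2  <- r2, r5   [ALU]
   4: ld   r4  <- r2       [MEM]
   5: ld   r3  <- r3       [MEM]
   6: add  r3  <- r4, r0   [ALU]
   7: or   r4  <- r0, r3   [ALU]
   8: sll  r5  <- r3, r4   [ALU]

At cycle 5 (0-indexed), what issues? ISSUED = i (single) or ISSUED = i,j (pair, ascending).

ISSUED = 7

t=0 i0+i1:sll.ALU/sub.ALU ; pair
t=1 i2+i3:xor.ALU/and.ALU ; pair
t=2 i4:ld.MEM ; no-port MEM/MEM
t=3 i5:ld.MEM ; WAW r3
t=4 i6:add.ALU ; RAW r3
t=5 i7:or.ALU ; RAW r4
t=6 i8:sll.ALU ; tail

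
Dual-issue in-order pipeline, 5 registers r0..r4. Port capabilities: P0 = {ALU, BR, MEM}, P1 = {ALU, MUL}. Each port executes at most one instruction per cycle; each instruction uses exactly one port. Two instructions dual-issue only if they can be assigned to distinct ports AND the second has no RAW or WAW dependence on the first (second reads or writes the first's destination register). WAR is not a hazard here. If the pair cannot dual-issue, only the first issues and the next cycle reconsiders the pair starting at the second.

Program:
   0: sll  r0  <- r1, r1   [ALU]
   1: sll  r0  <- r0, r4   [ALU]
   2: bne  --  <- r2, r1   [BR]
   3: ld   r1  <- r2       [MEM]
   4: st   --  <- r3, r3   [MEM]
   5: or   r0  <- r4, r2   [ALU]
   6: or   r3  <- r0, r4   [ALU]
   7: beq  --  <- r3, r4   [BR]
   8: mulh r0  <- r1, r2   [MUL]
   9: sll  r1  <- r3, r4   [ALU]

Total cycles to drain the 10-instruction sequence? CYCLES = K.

CYCLES = 7

t=0 i0:sll ; RAW+WAW r0
t=1 i1/i2:sll bne ; pair
t=2 i3:ld ; no-port MEM/MEM
t=3 i4/i5:st or ; pair
t=4 i6:or ; RAW r3
t=5 i7/i8:beq mulh ; pair
t=6 i9:sll ; tail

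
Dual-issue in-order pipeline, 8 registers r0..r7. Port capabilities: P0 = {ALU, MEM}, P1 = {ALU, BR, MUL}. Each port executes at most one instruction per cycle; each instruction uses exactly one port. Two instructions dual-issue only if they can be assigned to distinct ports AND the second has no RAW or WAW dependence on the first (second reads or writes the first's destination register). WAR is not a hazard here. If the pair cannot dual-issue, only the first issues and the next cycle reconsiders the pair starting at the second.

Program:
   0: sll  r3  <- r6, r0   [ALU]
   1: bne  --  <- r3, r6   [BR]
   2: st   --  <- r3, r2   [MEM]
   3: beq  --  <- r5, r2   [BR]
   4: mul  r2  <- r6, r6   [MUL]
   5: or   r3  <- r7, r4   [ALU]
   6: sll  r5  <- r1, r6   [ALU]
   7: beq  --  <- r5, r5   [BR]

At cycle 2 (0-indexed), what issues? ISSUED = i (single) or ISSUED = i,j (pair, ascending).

c0: i0 sll.ALU  RAW r3
c1: i1&i2 bne.BR st.MEM  dual
c2: i3 beq.BR  no-port BR/MUL
c3: i4&i5 mul.MUL or.ALU  dual
c4: i6 sll.ALU  RAW r5
c5: i7 beq.BR  tail

ISSUED = 3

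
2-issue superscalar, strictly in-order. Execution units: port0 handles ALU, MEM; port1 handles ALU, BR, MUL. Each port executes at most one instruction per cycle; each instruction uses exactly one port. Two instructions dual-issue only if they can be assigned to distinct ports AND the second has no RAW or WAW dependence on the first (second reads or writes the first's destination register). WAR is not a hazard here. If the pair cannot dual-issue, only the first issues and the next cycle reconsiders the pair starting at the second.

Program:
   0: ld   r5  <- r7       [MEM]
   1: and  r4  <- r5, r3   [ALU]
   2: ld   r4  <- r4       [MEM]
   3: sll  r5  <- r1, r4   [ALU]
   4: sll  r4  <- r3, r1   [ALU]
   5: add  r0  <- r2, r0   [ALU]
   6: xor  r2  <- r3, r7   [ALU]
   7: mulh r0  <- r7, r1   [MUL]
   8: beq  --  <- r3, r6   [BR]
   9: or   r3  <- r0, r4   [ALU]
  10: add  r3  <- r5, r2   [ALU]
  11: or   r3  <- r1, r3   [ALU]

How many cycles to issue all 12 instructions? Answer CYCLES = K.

CYCLES = 9

t=0 i0:ld ; RAW r5
t=1 i1:and ; RAW+WAW r4
t=2 i2:ld ; RAW r4
t=3 i3&i4:sll+sll ; pair
t=4 i5&i6:add+xor ; pair
t=5 i7:mulh ; no-port MUL/BR
t=6 i8&i9:beq+or ; pair
t=7 i10:add ; RAW+WAW r3
t=8 i11:or ; tail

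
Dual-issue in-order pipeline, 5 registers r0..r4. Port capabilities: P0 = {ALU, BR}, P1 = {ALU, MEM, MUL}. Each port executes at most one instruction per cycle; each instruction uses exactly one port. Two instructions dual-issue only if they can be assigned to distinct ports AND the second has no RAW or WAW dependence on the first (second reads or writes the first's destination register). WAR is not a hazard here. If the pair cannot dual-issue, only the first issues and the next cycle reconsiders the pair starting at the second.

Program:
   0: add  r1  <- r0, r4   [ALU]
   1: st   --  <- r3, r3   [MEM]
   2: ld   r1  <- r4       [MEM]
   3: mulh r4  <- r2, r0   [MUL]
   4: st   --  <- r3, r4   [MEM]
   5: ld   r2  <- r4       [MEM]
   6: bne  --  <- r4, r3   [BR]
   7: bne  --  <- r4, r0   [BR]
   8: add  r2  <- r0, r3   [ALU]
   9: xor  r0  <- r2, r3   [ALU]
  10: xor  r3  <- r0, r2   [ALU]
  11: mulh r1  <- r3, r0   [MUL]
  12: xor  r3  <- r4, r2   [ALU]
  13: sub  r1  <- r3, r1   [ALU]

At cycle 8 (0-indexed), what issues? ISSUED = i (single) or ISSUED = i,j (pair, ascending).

[0] i0,i1  add.ALU+st.MEM  -- pair
[1] i2  ld.MEM  -- no-port MEM/MUL
[2] i3  mulh.MUL  -- no-port MUL/MEM
[3] i4  st.MEM  -- no-port MEM/MEM
[4] i5,i6  ld.MEM+bne.BR  -- pair
[5] i7,i8  bne.BR+add.ALU  -- pair
[6] i9  xor.ALU  -- RAW r0
[7] i10  xor.ALU  -- RAW r3
[8] i11,i12  mulh.MUL+xor.ALU  -- pair
[9] i13  sub.ALU  -- tail

ISSUED = 11,12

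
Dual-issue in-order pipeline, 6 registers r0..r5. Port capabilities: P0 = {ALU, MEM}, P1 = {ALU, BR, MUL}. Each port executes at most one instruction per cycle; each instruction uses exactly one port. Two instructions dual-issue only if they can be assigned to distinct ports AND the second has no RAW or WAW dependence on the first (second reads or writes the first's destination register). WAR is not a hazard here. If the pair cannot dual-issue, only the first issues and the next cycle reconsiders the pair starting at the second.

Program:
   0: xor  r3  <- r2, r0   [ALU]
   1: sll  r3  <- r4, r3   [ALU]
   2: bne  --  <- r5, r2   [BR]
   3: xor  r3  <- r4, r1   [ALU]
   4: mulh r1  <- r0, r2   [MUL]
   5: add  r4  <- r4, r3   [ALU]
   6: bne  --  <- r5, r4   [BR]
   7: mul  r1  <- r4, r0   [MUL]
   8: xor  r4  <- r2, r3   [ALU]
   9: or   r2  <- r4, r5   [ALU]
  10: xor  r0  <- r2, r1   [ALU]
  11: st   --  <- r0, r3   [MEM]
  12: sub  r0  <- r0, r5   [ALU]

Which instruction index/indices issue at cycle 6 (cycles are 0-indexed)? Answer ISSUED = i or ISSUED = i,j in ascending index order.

c0: i0 xor  RAW+WAW r3
c1: i1/i2 sll;bne  2-wide
c2: i3/i4 xor;mulh  2-wide
c3: i5 add  RAW r4
c4: i6 bne  no-port BR/MUL
c5: i7/i8 mul;xor  2-wide
c6: i9 or  RAW r2
c7: i10 xor  RAW r0
c8: i11/i12 st;sub  2-wide

ISSUED = 9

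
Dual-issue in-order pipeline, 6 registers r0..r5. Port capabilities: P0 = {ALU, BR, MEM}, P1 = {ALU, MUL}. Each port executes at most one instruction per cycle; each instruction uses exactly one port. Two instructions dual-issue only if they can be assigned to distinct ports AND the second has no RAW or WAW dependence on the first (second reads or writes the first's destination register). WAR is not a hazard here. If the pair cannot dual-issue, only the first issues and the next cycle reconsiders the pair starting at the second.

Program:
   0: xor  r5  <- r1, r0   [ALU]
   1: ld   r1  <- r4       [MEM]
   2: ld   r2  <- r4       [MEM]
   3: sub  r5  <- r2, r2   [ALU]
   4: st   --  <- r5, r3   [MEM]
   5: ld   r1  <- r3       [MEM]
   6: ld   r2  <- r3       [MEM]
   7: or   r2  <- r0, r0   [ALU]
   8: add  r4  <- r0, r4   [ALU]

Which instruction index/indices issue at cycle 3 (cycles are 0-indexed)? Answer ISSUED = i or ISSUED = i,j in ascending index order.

0. xor.ALU ld.MEM @i0+i1  | 2-wide
1. ld.MEM @i2  | RAW r2
2. sub.ALU @i3  | RAW r5
3. st.MEM @i4  | no-port MEM/MEM
4. ld.MEM @i5  | no-port MEM/MEM
5. ld.MEM @i6  | WAW r2
6. or.ALU add.ALU @i7+i8  | 2-wide

ISSUED = 4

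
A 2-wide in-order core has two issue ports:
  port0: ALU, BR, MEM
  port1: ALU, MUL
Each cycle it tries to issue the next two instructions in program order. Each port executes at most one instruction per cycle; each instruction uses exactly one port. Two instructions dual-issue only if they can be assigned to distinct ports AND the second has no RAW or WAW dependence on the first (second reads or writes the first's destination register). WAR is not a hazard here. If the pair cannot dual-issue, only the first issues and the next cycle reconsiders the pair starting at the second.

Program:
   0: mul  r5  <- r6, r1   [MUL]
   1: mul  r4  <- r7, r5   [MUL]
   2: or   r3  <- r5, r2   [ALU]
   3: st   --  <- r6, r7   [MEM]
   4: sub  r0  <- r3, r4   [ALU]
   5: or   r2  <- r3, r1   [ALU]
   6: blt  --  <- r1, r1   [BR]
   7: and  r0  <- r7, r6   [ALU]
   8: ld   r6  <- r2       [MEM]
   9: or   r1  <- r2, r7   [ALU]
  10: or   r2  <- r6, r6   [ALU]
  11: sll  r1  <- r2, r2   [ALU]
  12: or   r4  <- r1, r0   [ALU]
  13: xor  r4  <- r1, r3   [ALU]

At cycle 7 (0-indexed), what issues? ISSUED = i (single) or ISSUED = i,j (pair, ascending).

ISSUED = 12

0. mul.MUL @i0  | no-port MUL/MUL
1. mul.MUL/or.ALU @i1/i2  | dual
2. st.MEM/sub.ALU @i3/i4  | dual
3. or.ALU/blt.BR @i5/i6  | dual
4. and.ALU/ld.MEM @i7/i8  | dual
5. or.ALU/or.ALU @i9/i10  | dual
6. sll.ALU @i11  | RAW r1
7. or.ALU @i12  | WAW r4
8. xor.ALU @i13  | tail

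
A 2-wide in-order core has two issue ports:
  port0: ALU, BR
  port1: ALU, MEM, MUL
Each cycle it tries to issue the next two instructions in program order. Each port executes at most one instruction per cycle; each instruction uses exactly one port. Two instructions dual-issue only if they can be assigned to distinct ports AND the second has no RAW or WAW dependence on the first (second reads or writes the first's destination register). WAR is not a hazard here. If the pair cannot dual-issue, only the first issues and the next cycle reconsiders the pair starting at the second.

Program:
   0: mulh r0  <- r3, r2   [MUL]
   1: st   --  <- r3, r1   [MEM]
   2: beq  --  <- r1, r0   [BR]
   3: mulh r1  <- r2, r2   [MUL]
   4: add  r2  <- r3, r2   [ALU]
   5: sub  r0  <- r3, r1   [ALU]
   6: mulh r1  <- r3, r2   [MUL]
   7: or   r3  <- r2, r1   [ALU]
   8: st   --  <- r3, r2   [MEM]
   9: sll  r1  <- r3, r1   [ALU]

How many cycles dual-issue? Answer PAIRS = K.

PAIRS = 4

0. mulh.MUL @i0  | no-port MUL/MEM
1. st.MEM+beq.BR @i1&i2  | pair
2. mulh.MUL+add.ALU @i3&i4  | pair
3. sub.ALU+mulh.MUL @i5&i6  | pair
4. or.ALU @i7  | RAW r3
5. st.MEM+sll.ALU @i8&i9  | pair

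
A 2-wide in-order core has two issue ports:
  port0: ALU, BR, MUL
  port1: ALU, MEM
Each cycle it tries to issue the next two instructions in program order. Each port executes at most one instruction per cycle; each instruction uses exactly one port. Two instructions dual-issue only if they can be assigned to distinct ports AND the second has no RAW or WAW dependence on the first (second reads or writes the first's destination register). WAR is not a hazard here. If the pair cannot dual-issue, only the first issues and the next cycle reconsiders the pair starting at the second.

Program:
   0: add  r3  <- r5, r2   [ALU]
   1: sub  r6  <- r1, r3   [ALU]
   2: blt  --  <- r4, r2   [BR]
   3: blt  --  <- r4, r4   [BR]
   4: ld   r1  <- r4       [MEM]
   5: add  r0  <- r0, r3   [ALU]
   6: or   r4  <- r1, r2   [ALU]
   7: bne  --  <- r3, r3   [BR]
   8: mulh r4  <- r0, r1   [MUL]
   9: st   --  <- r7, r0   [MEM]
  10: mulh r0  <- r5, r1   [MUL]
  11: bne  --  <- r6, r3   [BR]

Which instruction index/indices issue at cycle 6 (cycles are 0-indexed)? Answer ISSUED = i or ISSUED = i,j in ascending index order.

[0] i0  add  -- RAW r3
[1] i1&i2  sub blt  -- pair
[2] i3&i4  blt ld  -- pair
[3] i5&i6  add or  -- pair
[4] i7  bne  -- no-port BR/MUL
[5] i8&i9  mulh st  -- pair
[6] i10  mulh  -- no-port MUL/BR
[7] i11  bne  -- tail

ISSUED = 10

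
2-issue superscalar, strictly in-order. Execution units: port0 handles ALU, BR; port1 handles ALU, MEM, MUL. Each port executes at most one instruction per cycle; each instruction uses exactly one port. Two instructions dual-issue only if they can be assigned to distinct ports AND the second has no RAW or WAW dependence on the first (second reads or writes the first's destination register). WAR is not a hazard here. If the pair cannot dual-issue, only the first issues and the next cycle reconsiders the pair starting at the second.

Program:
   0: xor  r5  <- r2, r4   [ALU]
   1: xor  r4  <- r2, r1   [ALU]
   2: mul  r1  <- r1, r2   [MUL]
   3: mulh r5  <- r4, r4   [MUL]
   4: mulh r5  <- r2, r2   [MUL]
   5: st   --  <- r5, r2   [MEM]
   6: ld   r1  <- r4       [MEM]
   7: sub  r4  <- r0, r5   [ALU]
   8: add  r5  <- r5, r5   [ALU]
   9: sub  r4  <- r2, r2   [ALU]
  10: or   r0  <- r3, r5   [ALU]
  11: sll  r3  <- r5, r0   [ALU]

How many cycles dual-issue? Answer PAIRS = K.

[0] i0&i1  xor.ALU;xor.ALU  -- dual
[1] i2  mul.MUL  -- no-port MUL/MUL
[2] i3  mulh.MUL  -- no-port MUL/MUL
[3] i4  mulh.MUL  -- no-port MUL/MEM
[4] i5  st.MEM  -- no-port MEM/MEM
[5] i6&i7  ld.MEM;sub.ALU  -- dual
[6] i8&i9  add.ALU;sub.ALU  -- dual
[7] i10  or.ALU  -- RAW r0
[8] i11  sll.ALU  -- tail

PAIRS = 3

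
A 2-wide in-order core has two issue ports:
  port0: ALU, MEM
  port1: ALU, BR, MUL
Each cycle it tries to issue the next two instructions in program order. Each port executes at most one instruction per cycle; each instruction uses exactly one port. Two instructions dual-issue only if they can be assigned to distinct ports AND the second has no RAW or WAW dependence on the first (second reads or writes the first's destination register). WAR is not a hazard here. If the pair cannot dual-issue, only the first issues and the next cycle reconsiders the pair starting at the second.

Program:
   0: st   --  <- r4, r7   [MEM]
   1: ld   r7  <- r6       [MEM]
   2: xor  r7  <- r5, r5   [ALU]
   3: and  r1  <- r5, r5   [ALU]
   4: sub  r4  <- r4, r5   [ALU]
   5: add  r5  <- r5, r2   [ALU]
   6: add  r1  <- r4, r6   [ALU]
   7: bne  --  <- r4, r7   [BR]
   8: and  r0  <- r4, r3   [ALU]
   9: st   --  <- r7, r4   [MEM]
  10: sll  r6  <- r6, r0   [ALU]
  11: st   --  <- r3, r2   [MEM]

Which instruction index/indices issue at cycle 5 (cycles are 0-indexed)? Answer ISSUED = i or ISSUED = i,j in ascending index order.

  cy0 -> i0 (st) no-port MEM/MEM
  cy1 -> i1 (ld) WAW r7
  cy2 -> i2+i3 (xor;and) 2-wide
  cy3 -> i4+i5 (sub;add) 2-wide
  cy4 -> i6+i7 (add;bne) 2-wide
  cy5 -> i8+i9 (and;st) 2-wide
  cy6 -> i10+i11 (sll;st) 2-wide

ISSUED = 8,9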